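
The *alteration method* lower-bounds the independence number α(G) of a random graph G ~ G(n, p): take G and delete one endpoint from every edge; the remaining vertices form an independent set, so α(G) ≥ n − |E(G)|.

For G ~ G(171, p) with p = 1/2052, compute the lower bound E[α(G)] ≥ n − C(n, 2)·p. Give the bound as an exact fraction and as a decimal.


E[|E(G)|] = C(171, 2)·p = 14535 · (1/2052) = 85/12.
E[α(G)] ≥ n − E[|E(G)|] = 171 − 85/12 = 1967/12.
Numerically: ≈ 163.917.
(This is only a lower bound; the true E[α(G)] may be larger.)

E[α(G)] ≥ 1967/12 ≈ 163.917.


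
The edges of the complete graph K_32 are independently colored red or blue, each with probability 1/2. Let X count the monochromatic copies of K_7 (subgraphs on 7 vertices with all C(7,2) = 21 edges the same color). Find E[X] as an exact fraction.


Let X = Σ_S X_S over the C(32, 7) = 3365856 subsets S of size 7, where X_S = 1 if the K_7 on S is monochromatic.
For a fixed S, the K_7 on S has C(7, 2) = 21 edges. P[all 21 edges red] = (1/2)^21, and likewise for blue, so P[monochromatic] = 2·(1/2)^21 = 2^{1 − 21} = 1/1048576.
By linearity: E[X] = C(32, 7) · 2^{1 − 21} = 3365856 · 1/1048576 = 105183/32768.
Numerically: E[X] ≈ 3.209930.

E[X] = C(32,7)·2^(1−C(7,2)) = 105183/32768 ≈ 3.209930.


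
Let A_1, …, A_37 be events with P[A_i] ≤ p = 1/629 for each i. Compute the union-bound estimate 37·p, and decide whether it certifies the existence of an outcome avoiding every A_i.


Union bound: P[∪_{i=1}^{37} A_i] ≤ Σ_i P[A_i] ≤ 37·p = 37·(1/629) = 1/17.
Numerically: 1/17 ≈ 0.0588235.
Is 1/17 < 1? YES.
Since P[∪ A_i] ≤ 1/17 < 1, the complement has P[∩ A_i^c] ≥ 1 − 1/17 = 16/17 > 0, so some outcome avoids every A_i.

37·p = 1/17 ≈ 0.0588235; existence CERTIFIED by the union bound.


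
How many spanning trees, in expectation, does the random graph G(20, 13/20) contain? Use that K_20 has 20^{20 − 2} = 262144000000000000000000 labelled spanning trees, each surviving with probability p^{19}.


K_20 has 20^{20 − 2} = 262144000000000000000000 labelled spanning trees.
For each such spanning tree H, let X_H = 1 if all 19 edges of H are present in G. Then P[X_H = 1] = p^{19} = (13/20)^{19} = 1461920290375446110677/5242880000000000000000000.
Summing the indicators: E[X] = Σ_H E[X_H] = 262144000000000000000000 · p^{19} = 262144000000000000000000 · 1461920290375446110677/5242880000000000000000000 = 1461920290375446110677/20.
Numerically: E[X] ≈ 7.3096e+19.

E[X] = 262144000000000000000000 · (13/20)^{19} = 1461920290375446110677/20 ≈ 7.3096e+19.


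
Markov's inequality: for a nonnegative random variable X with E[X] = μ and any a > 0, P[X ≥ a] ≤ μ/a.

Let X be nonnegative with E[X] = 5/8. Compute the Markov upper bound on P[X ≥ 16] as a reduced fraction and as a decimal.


μ = E[X] = 5/8, a = 16.
Markov: P[X ≥ 16] ≤ μ/a = (5/8)/16 = 5/128.
Numerically: ≈ 0.0391.
(Since a = 16 > μ = 0.6250, the bound 5/128 is < 1 and informative.)

P[X ≥ 16] ≤ 5/128 ≈ 0.0391.


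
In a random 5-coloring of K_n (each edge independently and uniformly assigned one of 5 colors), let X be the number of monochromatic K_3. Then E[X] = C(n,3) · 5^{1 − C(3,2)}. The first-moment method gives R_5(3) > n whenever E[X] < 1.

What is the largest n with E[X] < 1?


We need C(n, 3) · 5^{1 − 3} < 1, i.e. C(n, 3) < 5^{3 − 1} = 25.
Check values of n near the boundary:
  n = 5: C(5, 3) = 10; 10 < 25? YES
  n = 6: C(6, 3) = 20; 20 < 25? YES
  n = 7: C(7, 3) = 35; 35 < 25? NO
  n = 8: C(8, 3) = 56; 56 < 25? NO
  n = 9: C(9, 3) = 84; 84 < 25? NO
The largest n with C(n, 3) < 25 is n = 6 (where E[X] = 4/5 ≈ 0.8000). Hence R_5(3) > 6, i.e. R_5(3) ≥ 7.

Largest n = 6; hence R_5(3) > 6.


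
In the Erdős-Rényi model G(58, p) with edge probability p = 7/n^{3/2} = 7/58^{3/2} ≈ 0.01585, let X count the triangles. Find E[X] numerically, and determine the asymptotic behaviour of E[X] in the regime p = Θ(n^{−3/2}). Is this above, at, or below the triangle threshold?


Number of potential triangles: C(58, 3) = 30856.
Each occurs with probability p³ ≈ (0.01585)³ ≈ 3.979863e-06.
By linearity: E[X] = C(58, 3)·p³ ≈ 30856 · 3.979863e-06 ≈ 0.1228.
Since α = 3/2 > 1, p = c/n^{3/2} = o(1/n) is below the triangle threshold p ~ 1/n. Asymptotically E[X] ~ (c³/6)·n^{3(1−α)} = (7³/6)·n^{-1.5} → 0, so by Markov's inequality G has no triangles w.h.p.

E[X] ≈ 0.1228; in regime p = Θ(1/n^{3/2}) E[X] tends to 0 (below the triangle threshold p ~ 1/n).


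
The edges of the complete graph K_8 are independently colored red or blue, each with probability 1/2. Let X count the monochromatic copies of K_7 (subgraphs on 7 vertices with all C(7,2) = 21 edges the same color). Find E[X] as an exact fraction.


Let X = Σ_S X_S over the C(8, 7) = 8 subsets S of size 7, where X_S = 1 if the K_7 on S is monochromatic.
For a fixed S, the K_7 on S has C(7, 2) = 21 edges. P[all 21 edges red] = (1/2)^21, and likewise for blue, so P[monochromatic] = 2·(1/2)^21 = 2^{1 − 21} = 1/1048576.
By linearity of expectation: E[X] = C(8, 7) · 2^{1 − 21} = 8 · 1/1048576 = 1/131072.
Numerically: E[X] ≈ 0.000.

E[X] = C(8,7)·2^(1−C(7,2)) = 1/131072 ≈ 0.000.


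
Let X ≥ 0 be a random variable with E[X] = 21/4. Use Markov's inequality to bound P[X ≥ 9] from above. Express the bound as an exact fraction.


μ = E[X] = 21/4, a = 9.
Markov: P[X ≥ 9] ≤ μ/a = (21/4)/9 = 7/12.
Numerically: ≈ 0.58333.
(Since a = 9 > μ = 5.25000, the bound 7/12 is < 1 and informative.)

P[X ≥ 9] ≤ 7/12 ≈ 0.58333.


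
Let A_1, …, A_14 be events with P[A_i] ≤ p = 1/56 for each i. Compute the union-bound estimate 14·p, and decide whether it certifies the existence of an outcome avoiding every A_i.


Union bound: P[∪_{i=1}^{14} A_i] ≤ Σ_i P[A_i] ≤ 14·p = 14·(1/56) = 1/4.
Numerically: 1/4 ≈ 0.2500.
Is 1/4 < 1? YES.
Since P[∪ A_i] ≤ 1/4 < 1, the complement has P[∩ A_i^c] ≥ 1 − 1/4 = 3/4 > 0, so some outcome avoids every A_i.

14·p = 1/4 ≈ 0.2500; existence CERTIFIED by the union bound.


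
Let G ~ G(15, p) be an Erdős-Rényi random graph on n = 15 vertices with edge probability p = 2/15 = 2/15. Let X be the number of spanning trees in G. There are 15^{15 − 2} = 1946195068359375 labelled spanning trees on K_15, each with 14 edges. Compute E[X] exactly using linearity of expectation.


K_15 has 15^{15 − 2} = 1946195068359375 labelled spanning trees.
For each such spanning tree H, let X_H = 1 if all 14 edges of H are present in G. Then P[X_H = 1] = p^{14} = (2/15)^{14} = 16384/29192926025390625.
By linearity: E[X] = Σ_H E[X_H] = 1946195068359375 · p^{14} = 1946195068359375 · 16384/29192926025390625 = 16384/15.
Numerically: E[X] ≈ 1092.27.

E[X] = 1946195068359375 · (2/15)^{14} = 16384/15 ≈ 1092.27.


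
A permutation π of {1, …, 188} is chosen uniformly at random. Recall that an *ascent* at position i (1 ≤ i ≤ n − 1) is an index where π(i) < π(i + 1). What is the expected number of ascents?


Write X = Σ X_I over i = 1, …, 187, with X_I the indicator of one ascent.
There are 187 indicators.
For each fixed i, the pair (π(i), π(i+1)) is a uniformly random ordered pair of distinct values from {1, …, 188}; by symmetry P[π(i) < π(i+1)] = 1/2.
By linearity: E[X] = 187 · (1/2) = (188 − 1) · (1/2) = 187/2 ≈ 93.500000.

E[X] = 187/2 = 93.500000.


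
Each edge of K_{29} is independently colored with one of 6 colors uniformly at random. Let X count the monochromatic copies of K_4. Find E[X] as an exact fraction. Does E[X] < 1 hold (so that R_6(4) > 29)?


E[X] = C(29, 4) · 6^{1 − 6} = 23751 · 6^{−5} = 23751/7776.
As a reduced fraction: E[X] = 2639/864 ≈ 3.054.
Is E[X] < 1? NO.
Since E[X] ≥ 1, the first-moment bound is inconclusive at n = 29; it does NOT by itself certify R_6(4) > 29.

E[X] = 2639/864 ≈ 3.054; E[X] ≥ 1; first-moment method inconclusive here.


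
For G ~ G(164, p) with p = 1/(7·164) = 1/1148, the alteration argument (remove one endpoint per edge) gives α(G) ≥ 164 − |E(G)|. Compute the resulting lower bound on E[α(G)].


E[|E(G)|] = C(164, 2)·p = 13366 · (1/1148) = 163/14.
E[α(G)] ≥ n − E[|E(G)|] = 164 − 163/14 = 2133/14.
Numerically: ≈ 152.35714.
(This is only a lower bound; the true E[α(G)] may be larger.)

E[α(G)] ≥ 2133/14 ≈ 152.35714.


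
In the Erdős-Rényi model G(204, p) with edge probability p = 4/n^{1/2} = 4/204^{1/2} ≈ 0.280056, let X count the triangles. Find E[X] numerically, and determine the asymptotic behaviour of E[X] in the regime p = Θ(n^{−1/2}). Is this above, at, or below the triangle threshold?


Number of potential triangles: C(204, 3) = 1394204.
Each occurs with probability p³ ≈ (0.280056)³ ≈ 2.19651778e-02.
By linearity: E[X] = C(204, 3)·p³ ≈ 1394204 · 2.19651778e-02 ≈ 30623.938734.
Since α = 1/2 < 1, p = c/n^{1/2} ≫ 1/n is above the triangle threshold p ~ 1/n. Asymptotically E[X] ~ (c³/6)·n^{3(1−α)} = (4³/6)·n^{1.5} → ∞; triangles are abundant w.h.p.

E[X] ≈ 30623.938734; in regime p = Θ(1/n^{1/2}) E[X] diverges (above the triangle threshold p ~ 1/n).


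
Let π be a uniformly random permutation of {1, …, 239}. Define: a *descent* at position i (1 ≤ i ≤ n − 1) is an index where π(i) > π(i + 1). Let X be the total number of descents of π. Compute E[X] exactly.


Write X = Σ X_I over i = 1, …, 238, with X_I the indicator of one descent.
There are 238 indicators.
For each fixed i, the pair (π(i), π(i+1)) is a uniformly random ordered pair of distinct values from {1, …, 239}; by symmetry P[π(i) > π(i+1)] = 1/2.
By linearity: E[X] = 238 · (1/2) = (239 − 1) · (1/2) = 119 ≈ 119.00000.

E[X] = 119 = 119.00000.


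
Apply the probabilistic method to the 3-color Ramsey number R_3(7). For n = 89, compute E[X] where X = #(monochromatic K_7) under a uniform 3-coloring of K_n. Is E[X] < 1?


E[X] = C(89, 7) · 3^{1 − 21} = 6890268572 · 3^{−20} = 6890268572/3486784401.
As a reduced fraction: E[X] = 6890268572/3486784401 ≈ 1.976.
Is E[X] < 1? NO.
Since E[X] ≥ 1, the first-moment bound is inconclusive at n = 89; it does NOT by itself certify R_3(7) > 89.

E[X] = 6890268572/3486784401 ≈ 1.976; E[X] ≥ 1; first-moment method inconclusive here.


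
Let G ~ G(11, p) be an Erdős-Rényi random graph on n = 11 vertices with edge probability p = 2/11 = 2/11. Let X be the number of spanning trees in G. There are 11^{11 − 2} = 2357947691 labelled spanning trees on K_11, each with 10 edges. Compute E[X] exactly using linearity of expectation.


K_11 has 11^{11 − 2} = 2357947691 labelled spanning trees.
For each such spanning tree H, let X_H = 1 if all 10 edges of H are present in G. Then P[X_H = 1] = p^{10} = (2/11)^{10} = 1024/25937424601.
By linearity of expectation: E[X] = Σ_H E[X_H] = 2357947691 · p^{10} = 2357947691 · 1024/25937424601 = 1024/11.
Numerically: E[X] ≈ 93.0909.

E[X] = 2357947691 · (2/11)^{10} = 1024/11 ≈ 93.0909.


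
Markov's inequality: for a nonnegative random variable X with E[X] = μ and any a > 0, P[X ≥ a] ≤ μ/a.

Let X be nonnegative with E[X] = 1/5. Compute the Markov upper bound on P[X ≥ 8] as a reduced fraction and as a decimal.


μ = E[X] = 1/5, a = 8.
Markov: P[X ≥ 8] ≤ μ/a = (1/5)/8 = 1/40.
Numerically: ≈ 0.025000.
(Since a = 8 > μ = 0.200000, the bound 1/40 is < 1 and informative.)

P[X ≥ 8] ≤ 1/40 ≈ 0.025000.


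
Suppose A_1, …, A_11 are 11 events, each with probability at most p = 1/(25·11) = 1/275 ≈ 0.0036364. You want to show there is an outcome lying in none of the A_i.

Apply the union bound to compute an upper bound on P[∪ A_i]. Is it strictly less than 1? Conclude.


Union bound: P[∪_{i=1}^{11} A_i] ≤ Σ_i P[A_i] ≤ 11·p = 11·(1/275) = 1/25.
Numerically: 1/25 ≈ 0.0400000.
Is 1/25 < 1? YES.
Since P[∪ A_i] ≤ 1/25 < 1, the complement has P[∩ A_i^c] ≥ 1 − 1/25 = 24/25 > 0, so some outcome avoids every A_i.

11·p = 1/25 ≈ 0.0400000; existence CERTIFIED by the union bound.


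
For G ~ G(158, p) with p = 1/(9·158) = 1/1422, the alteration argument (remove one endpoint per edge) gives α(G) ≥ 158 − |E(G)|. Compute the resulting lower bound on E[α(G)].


E[|E(G)|] = C(158, 2)·p = 12403 · (1/1422) = 157/18.
E[α(G)] ≥ n − E[|E(G)|] = 158 − 157/18 = 2687/18.
Numerically: ≈ 149.278.
(This is only a lower bound; the true E[α(G)] may be larger.)

E[α(G)] ≥ 2687/18 ≈ 149.278.


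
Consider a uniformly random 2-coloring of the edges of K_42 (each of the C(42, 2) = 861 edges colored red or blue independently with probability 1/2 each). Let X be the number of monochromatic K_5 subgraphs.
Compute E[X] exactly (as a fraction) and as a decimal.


Let X = Σ_S X_S over the C(42, 5) = 850668 subsets S of size 5, where X_S = 1 if the K_5 on S is monochromatic.
For a fixed S, the K_5 on S has C(5, 2) = 10 edges. P[all 10 edges red] = (1/2)^10, and likewise for blue, so P[monochromatic] = 2·(1/2)^10 = 2^{1 − 10} = 1/512.
By linearity of expectation: E[X] = C(42, 5) · 2^{1 − 10} = 850668 · 1/512 = 212667/128.
Numerically: E[X] ≈ 1661.4609.

E[X] = C(42,5)·2^(1−C(5,2)) = 212667/128 ≈ 1661.4609.


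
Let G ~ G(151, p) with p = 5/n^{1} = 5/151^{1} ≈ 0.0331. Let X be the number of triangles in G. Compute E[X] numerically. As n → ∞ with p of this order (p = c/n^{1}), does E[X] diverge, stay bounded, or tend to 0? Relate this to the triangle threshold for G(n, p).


Number of potential triangles: C(151, 3) = 562475.
Each occurs with probability p³ ≈ (0.0331)³ ≈ 3.63061e-05.
By linearity: E[X] = C(151, 3)·p³ ≈ 562475 · 3.63061e-05 ≈ 20.421.
Here α = 1, so p = 5/n is exactly at the triangle threshold p ~ 1/n. Asymptotically E[X] → c³/6 = 5³/6 = 125/6 ≈ 20.833, a bounded constant. In this regime the triangle count is asymptotically Poisson(c³/6).

E[X] ≈ 20.421; in regime p = Θ(1/n^{1}) E[X] stays bounded (at the triangle threshold p ~ 1/n).


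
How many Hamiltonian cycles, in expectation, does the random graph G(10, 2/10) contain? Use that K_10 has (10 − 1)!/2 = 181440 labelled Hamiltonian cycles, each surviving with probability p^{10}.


K_10 has (10 − 1)!/2 = 181440 labelled Hamiltonian cycles.
For each such Hamiltonian cycle H, let X_H = 1 if all 10 edges of H are present in G. Then P[X_H = 1] = p^{10} = (1/5)^{10} = 1/9765625.
By linearity: E[X] = Σ_H E[X_H] = 181440 · p^{10} = 181440 · 1/9765625 = 36288/1953125.
Numerically: E[X] ≈ 0.0185795.

E[X] = 181440 · (1/5)^{10} = 36288/1953125 ≈ 0.0185795.


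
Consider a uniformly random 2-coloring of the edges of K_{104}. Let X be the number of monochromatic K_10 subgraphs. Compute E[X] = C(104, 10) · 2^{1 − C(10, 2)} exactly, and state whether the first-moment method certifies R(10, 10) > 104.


E[X] = C(104, 10) · 2^{1 − 45} = 26100986351440 · 2^{−44} = 26100986351440/17592186044416.
As a reduced fraction: E[X] = 1631311646965/1099511627776 ≈ 1.484.
Is E[X] < 1? NO.
Since E[X] ≥ 1, the first-moment bound is inconclusive at n = 104; it does NOT by itself certify R(10, 10) > 104.

E[X] = 1631311646965/1099511627776 ≈ 1.484; E[X] ≥ 1; first-moment method inconclusive here.


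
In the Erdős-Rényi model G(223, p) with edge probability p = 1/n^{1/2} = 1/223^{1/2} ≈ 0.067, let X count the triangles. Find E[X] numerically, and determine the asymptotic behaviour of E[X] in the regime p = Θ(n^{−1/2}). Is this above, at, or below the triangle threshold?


Number of potential triangles: C(223, 3) = 1823471.
Each occurs with probability p³ ≈ (0.067)³ ≈ 3.00291e-04.
By linearity: E[X] = C(223, 3)·p³ ≈ 1823471 · 3.00291e-04 ≈ 547.572.
Since α = 1/2 < 1, p = c/n^{1/2} ≫ 1/n is above the triangle threshold p ~ 1/n. Asymptotically E[X] ~ (c³/6)·n^{3(1−α)} = (1³/6)·n^{1.5} → ∞; triangles are abundant w.h.p.

E[X] ≈ 547.572; in regime p = Θ(1/n^{1/2}) E[X] diverges (above the triangle threshold p ~ 1/n).


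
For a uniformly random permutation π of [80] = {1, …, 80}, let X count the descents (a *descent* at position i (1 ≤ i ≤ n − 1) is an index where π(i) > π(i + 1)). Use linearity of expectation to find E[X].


Write X = Σ X_I over i = 1, …, 79, with X_I the indicator of one descent.
There are 79 indicators.
For each fixed i, the pair (π(i), π(i+1)) is a uniformly random ordered pair of distinct values from {1, …, 80}; by symmetry P[π(i) > π(i+1)] = 1/2.
By linearity: E[X] = 79 · (1/2) = (80 − 1) · (1/2) = 79/2 ≈ 39.5000.

E[X] = 79/2 = 39.5000.


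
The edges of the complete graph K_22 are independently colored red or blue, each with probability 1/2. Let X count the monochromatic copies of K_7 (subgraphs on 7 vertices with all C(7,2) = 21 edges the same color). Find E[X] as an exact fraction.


Let X = Σ_S X_S over the C(22, 7) = 170544 subsets S of size 7, where X_S = 1 if the K_7 on S is monochromatic.
For a fixed S, the K_7 on S has C(7, 2) = 21 edges. P[all 21 edges red] = (1/2)^21, and likewise for blue, so P[monochromatic] = 2·(1/2)^21 = 2^{1 − 21} = 1/1048576.
By linearity of expectation: E[X] = C(22, 7) · 2^{1 − 21} = 170544 · 1/1048576 = 10659/65536.
Numerically: E[X] ≈ 0.162643.

E[X] = C(22,7)·2^(1−C(7,2)) = 10659/65536 ≈ 0.162643.


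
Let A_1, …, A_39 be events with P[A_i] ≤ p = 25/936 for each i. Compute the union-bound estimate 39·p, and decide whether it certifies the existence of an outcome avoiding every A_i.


Union bound: P[∪_{i=1}^{39} A_i] ≤ Σ_i P[A_i] ≤ 39·p = 39·(25/936) = 25/24.
Numerically: 25/24 ≈ 1.041667.
Is 25/24 < 1? NO.
Since the bound 25/24 is ≥ 1, the union bound is uninformative here; it does NOT by itself certify existence.

39·p = 25/24 ≈ 1.041667; existence NOT certified by the union bound.


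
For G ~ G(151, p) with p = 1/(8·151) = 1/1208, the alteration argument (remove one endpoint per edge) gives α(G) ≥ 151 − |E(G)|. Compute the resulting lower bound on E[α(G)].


E[|E(G)|] = C(151, 2)·p = 11325 · (1/1208) = 75/8.
E[α(G)] ≥ n − E[|E(G)|] = 151 − 75/8 = 1133/8.
Numerically: ≈ 141.62500.
(This is only a lower bound; the true E[α(G)] may be larger.)

E[α(G)] ≥ 1133/8 ≈ 141.62500.


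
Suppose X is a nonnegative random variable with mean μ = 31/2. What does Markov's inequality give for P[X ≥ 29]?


μ = E[X] = 31/2, a = 29.
Markov: P[X ≥ 29] ≤ μ/a = (31/2)/29 = 31/58.
Numerically: ≈ 0.534.
(Since a = 29 > μ = 15.500, the bound 31/58 is < 1 and informative.)

P[X ≥ 29] ≤ 31/58 ≈ 0.534.


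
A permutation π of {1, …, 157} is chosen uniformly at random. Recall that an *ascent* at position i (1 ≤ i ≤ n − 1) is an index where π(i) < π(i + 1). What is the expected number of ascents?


Write X = Σ X_I over i = 1, …, 156, with X_I the indicator of one ascent.
There are 156 indicators.
For each fixed i, the pair (π(i), π(i+1)) is a uniformly random ordered pair of distinct values from {1, …, 157}; by symmetry P[π(i) < π(i+1)] = 1/2.
By linearity: E[X] = 156 · (1/2) = (157 − 1) · (1/2) = 78 ≈ 78.00000.

E[X] = 78 = 78.00000.


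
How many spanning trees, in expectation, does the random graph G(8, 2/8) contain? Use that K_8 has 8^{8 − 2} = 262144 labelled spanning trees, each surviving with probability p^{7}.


K_8 has 8^{8 − 2} = 262144 labelled spanning trees.
For each such spanning tree H, let X_H = 1 if all 7 edges of H are present in G. Then P[X_H = 1] = p^{7} = (1/4)^{7} = 1/16384.
By linearity of expectation: E[X] = Σ_H E[X_H] = 262144 · p^{7} = 262144 · 1/16384 = 16.
Numerically: E[X] ≈ 16.

E[X] = 262144 · (1/4)^{7} = 16 ≈ 16.


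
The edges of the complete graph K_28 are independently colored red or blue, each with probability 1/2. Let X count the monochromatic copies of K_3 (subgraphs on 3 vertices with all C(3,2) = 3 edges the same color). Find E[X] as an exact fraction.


Let X = Σ_S X_S over the C(28, 3) = 3276 subsets S of size 3, where X_S = 1 if the K_3 on S is monochromatic.
For a fixed S, the K_3 on S has C(3, 2) = 3 edges. P[all 3 edges red] = (1/2)^3, and likewise for blue, so P[monochromatic] = 2·(1/2)^3 = 2^{1 − 3} = 1/4.
Summing: E[X] = C(28, 3) · 2^{1 − 3} = 3276 · 1/4 = 819.
Numerically: E[X] ≈ 819.0000.

E[X] = C(28,3)·2^(1−C(3,2)) = 819 ≈ 819.0000.


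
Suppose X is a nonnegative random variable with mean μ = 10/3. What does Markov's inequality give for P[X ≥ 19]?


μ = E[X] = 10/3, a = 19.
Markov: P[X ≥ 19] ≤ μ/a = (10/3)/19 = 10/57.
Numerically: ≈ 0.17544.
(Since a = 19 > μ = 3.33333, the bound 10/57 is < 1 and informative.)

P[X ≥ 19] ≤ 10/57 ≈ 0.17544.


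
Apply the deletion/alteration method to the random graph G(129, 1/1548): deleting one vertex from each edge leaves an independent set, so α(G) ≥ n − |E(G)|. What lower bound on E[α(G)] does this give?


E[|E(G)|] = C(129, 2)·p = 8256 · (1/1548) = 16/3.
E[α(G)] ≥ n − E[|E(G)|] = 129 − 16/3 = 371/3.
Numerically: ≈ 123.6667.
(This is only a lower bound; the true E[α(G)] may be larger.)

E[α(G)] ≥ 371/3 ≈ 123.6667.


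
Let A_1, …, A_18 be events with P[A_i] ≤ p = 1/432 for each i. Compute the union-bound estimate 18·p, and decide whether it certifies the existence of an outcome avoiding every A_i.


Union bound: P[∪_{i=1}^{18} A_i] ≤ Σ_i P[A_i] ≤ 18·p = 18·(1/432) = 1/24.
Numerically: 1/24 ≈ 0.0417.
Is 1/24 < 1? YES.
Since P[∪ A_i] ≤ 1/24 < 1, the complement has P[∩ A_i^c] ≥ 1 − 1/24 = 23/24 > 0, so some outcome avoids every A_i.

18·p = 1/24 ≈ 0.0417; existence CERTIFIED by the union bound.


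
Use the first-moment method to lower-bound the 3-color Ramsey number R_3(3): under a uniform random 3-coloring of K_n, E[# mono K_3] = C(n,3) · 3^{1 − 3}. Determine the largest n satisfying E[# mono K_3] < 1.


We need C(n, 3) · 3^{1 − 3} < 1, i.e. C(n, 3) < 3^{3 − 1} = 9.
Check values of n near the boundary:
  n = 3: C(3, 3) = 1; 1 < 9? YES
  n = 4: C(4, 3) = 4; 4 < 9? YES
  n = 5: C(5, 3) = 10; 10 < 9? NO
  n = 6: C(6, 3) = 20; 20 < 9? NO
The largest n with C(n, 3) < 9 is n = 4 (where E[X] = 4/9 ≈ 0.4444). Hence R_3(3) > 4, i.e. R_3(3) ≥ 5.

Largest n = 4; hence R_3(3) > 4.


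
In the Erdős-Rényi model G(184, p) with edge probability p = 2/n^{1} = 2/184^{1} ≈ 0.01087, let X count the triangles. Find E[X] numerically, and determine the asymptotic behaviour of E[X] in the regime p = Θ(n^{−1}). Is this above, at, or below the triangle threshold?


Number of potential triangles: C(184, 3) = 1021384.
Each occurs with probability p³ ≈ (0.01087)³ ≈ 1.2842114e-06.
By linearity: E[X] = C(184, 3)·p³ ≈ 1021384 · 1.2842114e-06 ≈ 1.31167.
Here α = 1, so p = 2/n is exactly at the triangle threshold p ~ 1/n. Asymptotically E[X] → c³/6 = 2³/6 = 4/3 ≈ 1.33333, a bounded constant. In this regime the triangle count is asymptotically Poisson(c³/6).

E[X] ≈ 1.31167; in regime p = Θ(1/n^{1}) E[X] stays bounded (at the triangle threshold p ~ 1/n).


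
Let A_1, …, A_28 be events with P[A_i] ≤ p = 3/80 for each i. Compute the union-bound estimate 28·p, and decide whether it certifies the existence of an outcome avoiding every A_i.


Union bound: P[∪_{i=1}^{28} A_i] ≤ Σ_i P[A_i] ≤ 28·p = 28·(3/80) = 21/20.
Numerically: 21/20 ≈ 1.050000.
Is 21/20 < 1? NO.
Since the bound 21/20 is ≥ 1, the union bound is uninformative here; it does NOT by itself certify existence.

28·p = 21/20 ≈ 1.050000; existence NOT certified by the union bound.


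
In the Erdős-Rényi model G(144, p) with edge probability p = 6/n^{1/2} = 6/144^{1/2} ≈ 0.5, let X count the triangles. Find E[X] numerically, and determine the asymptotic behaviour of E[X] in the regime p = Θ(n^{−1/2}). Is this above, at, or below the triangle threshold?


Number of potential triangles: C(144, 3) = 487344.
Each occurs with probability p³ ≈ (0.5)³ ≈ 1.250000e-01.
By linearity: E[X] = C(144, 3)·p³ ≈ 487344 · 1.250000e-01 ≈ 60918.0000.
Since α = 1/2 < 1, p = c/n^{1/2} ≫ 1/n is above the triangle threshold p ~ 1/n. Asymptotically E[X] ~ (c³/6)·n^{3(1−α)} = (6³/6)·n^{1.5} → ∞; triangles are abundant w.h.p.

E[X] ≈ 60918.0000; in regime p = Θ(1/n^{1/2}) E[X] diverges (above the triangle threshold p ~ 1/n).


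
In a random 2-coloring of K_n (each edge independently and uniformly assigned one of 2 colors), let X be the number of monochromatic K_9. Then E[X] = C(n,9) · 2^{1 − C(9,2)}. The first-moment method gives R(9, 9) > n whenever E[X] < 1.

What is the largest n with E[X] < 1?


We need C(n, 9) · 2^{1 − 36} < 1, i.e. C(n, 9) < 2^{36 − 1} = 34359738368.
Check values of n near the boundary:
  n = 59: C(59, 9) = 12565671261; 12565671261 < 34359738368? YES
  n = 60: C(60, 9) = 14783142660; 14783142660 < 34359738368? YES
  n = 61: C(61, 9) = 17341763505; 17341763505 < 34359738368? YES
  n = 62: C(62, 9) = 20286591270; 20286591270 < 34359738368? YES
  n = 63: C(63, 9) = 23667689815; 23667689815 < 34359738368? YES
  n = 64: C(64, 9) = 27540584512; 27540584512 < 34359738368? YES
  n = 65: C(65, 9) = 31966749880; 31966749880 < 34359738368? YES
  n = 66: C(66, 9) = 37014131440; 37014131440 < 34359738368? NO
The largest n with C(n, 9) < 34359738368 is n = 65 (where E[X] = 3995843735/4294967296 ≈ 0.930). Hence R(9, 9) > 65, i.e. R(9, 9) ≥ 66.

Largest n = 65; hence R(9, 9) > 65.


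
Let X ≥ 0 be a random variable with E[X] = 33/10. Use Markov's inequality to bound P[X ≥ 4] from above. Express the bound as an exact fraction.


μ = E[X] = 33/10, a = 4.
Markov: P[X ≥ 4] ≤ μ/a = (33/10)/4 = 33/40.
Numerically: ≈ 0.8250.
(Since a = 4 > μ = 3.3000, the bound 33/40 is < 1 and informative.)

P[X ≥ 4] ≤ 33/40 ≈ 0.8250.


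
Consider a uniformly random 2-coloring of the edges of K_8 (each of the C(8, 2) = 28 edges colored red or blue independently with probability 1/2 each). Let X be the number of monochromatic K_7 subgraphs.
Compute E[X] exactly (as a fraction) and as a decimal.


Let X = Σ_S X_S over the C(8, 7) = 8 subsets S of size 7, where X_S = 1 if the K_7 on S is monochromatic.
For a fixed S, the K_7 on S has C(7, 2) = 21 edges. P[all 21 edges red] = (1/2)^21, and likewise for blue, so P[monochromatic] = 2·(1/2)^21 = 2^{1 − 21} = 1/1048576.
Summing: E[X] = C(8, 7) · 2^{1 − 21} = 8 · 1/1048576 = 1/131072.
Numerically: E[X] ≈ 0.0000.

E[X] = C(8,7)·2^(1−C(7,2)) = 1/131072 ≈ 0.0000.


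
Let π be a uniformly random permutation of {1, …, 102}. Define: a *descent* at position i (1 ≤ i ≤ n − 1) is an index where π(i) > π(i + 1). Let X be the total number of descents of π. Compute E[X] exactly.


Write X = Σ X_I over i = 1, …, 101, with X_I the indicator of one descent.
There are 101 indicators.
For each fixed i, the pair (π(i), π(i+1)) is a uniformly random ordered pair of distinct values from {1, …, 102}; by symmetry P[π(i) > π(i+1)] = 1/2.
By linearity: E[X] = 101 · (1/2) = (102 − 1) · (1/2) = 101/2 ≈ 50.5000.

E[X] = 101/2 = 50.5000.


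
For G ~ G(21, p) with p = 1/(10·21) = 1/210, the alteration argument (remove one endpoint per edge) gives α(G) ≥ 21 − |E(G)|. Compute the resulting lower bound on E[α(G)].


E[|E(G)|] = C(21, 2)·p = 210 · (1/210) = 1.
E[α(G)] ≥ n − E[|E(G)|] = 21 − 1 = 20.
Numerically: ≈ 20.0000.
(This is only a lower bound; the true E[α(G)] may be larger.)

E[α(G)] ≥ 20 ≈ 20.0000.


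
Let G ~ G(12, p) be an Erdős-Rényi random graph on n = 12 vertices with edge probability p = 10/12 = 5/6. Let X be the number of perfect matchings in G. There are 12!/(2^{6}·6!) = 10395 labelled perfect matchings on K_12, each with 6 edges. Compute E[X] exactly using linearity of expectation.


K_12 has 12!/(2^{6}·6!) = 10395 labelled perfect matchings.
For each such perfect matching H, let X_H = 1 if all 6 edges of H are present in G. Then P[X_H = 1] = p^{6} = (5/6)^{6} = 15625/46656.
By linearity: E[X] = Σ_H E[X_H] = 10395 · p^{6} = 10395 · 15625/46656 = 6015625/1728.
Numerically: E[X] ≈ 3481.

E[X] = 10395 · (5/6)^{6} = 6015625/1728 ≈ 3481.


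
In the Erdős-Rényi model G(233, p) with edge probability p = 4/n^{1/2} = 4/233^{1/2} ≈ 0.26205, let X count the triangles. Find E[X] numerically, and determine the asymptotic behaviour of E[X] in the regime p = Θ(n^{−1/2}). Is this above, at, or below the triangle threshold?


Number of potential triangles: C(233, 3) = 2081156.
Each occurs with probability p³ ≈ (0.26205)³ ≈ 1.7994761e-02.
By linearity: E[X] = C(233, 3)·p³ ≈ 2081156 · 1.7994761e-02 ≈ 37449.90565.
Since α = 1/2 < 1, p = c/n^{1/2} ≫ 1/n is above the triangle threshold p ~ 1/n. Asymptotically E[X] ~ (c³/6)·n^{3(1−α)} = (4³/6)·n^{1.5} → ∞; triangles are abundant w.h.p.

E[X] ≈ 37449.90565; in regime p = Θ(1/n^{1/2}) E[X] diverges (above the triangle threshold p ~ 1/n).


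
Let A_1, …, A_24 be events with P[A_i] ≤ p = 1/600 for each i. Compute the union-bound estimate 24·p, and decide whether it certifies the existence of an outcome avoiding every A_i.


Union bound: P[∪_{i=1}^{24} A_i] ≤ Σ_i P[A_i] ≤ 24·p = 24·(1/600) = 1/25.
Numerically: 1/25 ≈ 0.0400000.
Is 1/25 < 1? YES.
Since P[∪ A_i] ≤ 1/25 < 1, the complement has P[∩ A_i^c] ≥ 1 − 1/25 = 24/25 > 0, so some outcome avoids every A_i.

24·p = 1/25 ≈ 0.0400000; existence CERTIFIED by the union bound.


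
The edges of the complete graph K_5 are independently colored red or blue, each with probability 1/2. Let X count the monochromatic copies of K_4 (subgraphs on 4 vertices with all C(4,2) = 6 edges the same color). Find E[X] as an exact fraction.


Let X = Σ_S X_S over the C(5, 4) = 5 subsets S of size 4, where X_S = 1 if the K_4 on S is monochromatic.
For a fixed S, the K_4 on S has C(4, 2) = 6 edges. P[all 6 edges red] = (1/2)^6, and likewise for blue, so P[monochromatic] = 2·(1/2)^6 = 2^{1 − 6} = 1/32.
Summing: E[X] = C(5, 4) · 2^{1 − 6} = 5 · 1/32 = 5/32.
Numerically: E[X] ≈ 0.1562.

E[X] = C(5,4)·2^(1−C(4,2)) = 5/32 ≈ 0.1562.


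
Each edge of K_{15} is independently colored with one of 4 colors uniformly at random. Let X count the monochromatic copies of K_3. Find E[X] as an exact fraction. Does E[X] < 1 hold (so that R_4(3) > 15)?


E[X] = C(15, 3) · 4^{1 − 3} = 455 · 4^{−2} = 455/16.
As a reduced fraction: E[X] = 455/16 ≈ 28.4375.
Is E[X] < 1? NO.
Since E[X] ≥ 1, the first-moment bound is inconclusive at n = 15; it does NOT by itself certify R_4(3) > 15.

E[X] = 455/16 ≈ 28.4375; E[X] ≥ 1; first-moment method inconclusive here.


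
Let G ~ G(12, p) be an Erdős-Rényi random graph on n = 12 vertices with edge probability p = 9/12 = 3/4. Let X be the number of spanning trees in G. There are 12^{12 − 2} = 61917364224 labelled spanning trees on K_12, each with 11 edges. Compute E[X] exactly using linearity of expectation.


K_12 has 12^{12 − 2} = 61917364224 labelled spanning trees.
For each such spanning tree H, let X_H = 1 if all 11 edges of H are present in G. Then P[X_H = 1] = p^{11} = (3/4)^{11} = 177147/4194304.
Summing the indicators: E[X] = Σ_H E[X_H] = 61917364224 · p^{11} = 61917364224 · 177147/4194304 = 10460353203/4.
Numerically: E[X] ≈ 2.615e+09.

E[X] = 61917364224 · (3/4)^{11} = 10460353203/4 ≈ 2.615e+09.


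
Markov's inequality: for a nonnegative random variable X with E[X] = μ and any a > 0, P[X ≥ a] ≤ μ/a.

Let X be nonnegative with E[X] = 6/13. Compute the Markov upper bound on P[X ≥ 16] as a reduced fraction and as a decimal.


μ = E[X] = 6/13, a = 16.
Markov: P[X ≥ 16] ≤ μ/a = (6/13)/16 = 3/104.
Numerically: ≈ 0.028846.
(Since a = 16 > μ = 0.461538, the bound 3/104 is < 1 and informative.)

P[X ≥ 16] ≤ 3/104 ≈ 0.028846.


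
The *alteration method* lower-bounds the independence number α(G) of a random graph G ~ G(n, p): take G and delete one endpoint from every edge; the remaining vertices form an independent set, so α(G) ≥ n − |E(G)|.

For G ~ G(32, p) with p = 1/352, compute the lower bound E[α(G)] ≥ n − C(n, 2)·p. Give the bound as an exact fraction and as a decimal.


E[|E(G)|] = C(32, 2)·p = 496 · (1/352) = 31/22.
E[α(G)] ≥ n − E[|E(G)|] = 32 − 31/22 = 673/22.
Numerically: ≈ 30.590909.
(This is only a lower bound; the true E[α(G)] may be larger.)

E[α(G)] ≥ 673/22 ≈ 30.590909.


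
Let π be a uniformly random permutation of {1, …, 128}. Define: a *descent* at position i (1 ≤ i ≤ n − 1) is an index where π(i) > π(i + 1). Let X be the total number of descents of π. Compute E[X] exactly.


Write X = Σ X_I over i = 1, …, 127, with X_I the indicator of one descent.
There are 127 indicators.
For each fixed i, the pair (π(i), π(i+1)) is a uniformly random ordered pair of distinct values from {1, …, 128}; by symmetry P[π(i) > π(i+1)] = 1/2.
By linearity: E[X] = 127 · (1/2) = (128 − 1) · (1/2) = 127/2 ≈ 63.50000.

E[X] = 127/2 = 63.50000.


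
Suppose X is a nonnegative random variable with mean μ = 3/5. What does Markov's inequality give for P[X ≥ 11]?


μ = E[X] = 3/5, a = 11.
Markov: P[X ≥ 11] ≤ μ/a = (3/5)/11 = 3/55.
Numerically: ≈ 0.0545.
(Since a = 11 > μ = 0.6000, the bound 3/55 is < 1 and informative.)

P[X ≥ 11] ≤ 3/55 ≈ 0.0545.


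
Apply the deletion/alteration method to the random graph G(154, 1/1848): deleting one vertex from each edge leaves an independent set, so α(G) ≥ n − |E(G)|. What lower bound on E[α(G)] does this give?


E[|E(G)|] = C(154, 2)·p = 11781 · (1/1848) = 51/8.
E[α(G)] ≥ n − E[|E(G)|] = 154 − 51/8 = 1181/8.
Numerically: ≈ 147.6250.
(This is only a lower bound; the true E[α(G)] may be larger.)

E[α(G)] ≥ 1181/8 ≈ 147.6250.


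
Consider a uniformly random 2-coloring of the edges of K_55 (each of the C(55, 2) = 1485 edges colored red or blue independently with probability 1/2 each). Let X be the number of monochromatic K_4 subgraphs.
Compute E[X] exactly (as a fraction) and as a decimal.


Let X = Σ_S X_S over the C(55, 4) = 341055 subsets S of size 4, where X_S = 1 if the K_4 on S is monochromatic.
For a fixed S, the K_4 on S has C(4, 2) = 6 edges. P[all 6 edges red] = (1/2)^6, and likewise for blue, so P[monochromatic] = 2·(1/2)^6 = 2^{1 − 6} = 1/32.
Summing: E[X] = C(55, 4) · 2^{1 − 6} = 341055 · 1/32 = 341055/32.
Numerically: E[X] ≈ 10657.96875.

E[X] = C(55,4)·2^(1−C(4,2)) = 341055/32 ≈ 10657.96875.


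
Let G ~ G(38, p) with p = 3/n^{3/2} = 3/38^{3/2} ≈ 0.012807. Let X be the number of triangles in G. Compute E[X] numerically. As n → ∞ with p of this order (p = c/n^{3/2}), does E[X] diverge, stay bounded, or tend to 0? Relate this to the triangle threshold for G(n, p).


Number of potential triangles: C(38, 3) = 8436.
Each occurs with probability p³ ≈ (0.012807)³ ≈ 2.10057203e-06.
By linearity: E[X] = C(38, 3)·p³ ≈ 8436 · 2.10057203e-06 ≈ 0.017720.
Since α = 3/2 > 1, p = c/n^{3/2} = o(1/n) is below the triangle threshold p ~ 1/n. Asymptotically E[X] ~ (c³/6)·n^{3(1−α)} = (3³/6)·n^{-1.5} → 0, so by Markov's inequality G has no triangles w.h.p.

E[X] ≈ 0.017720; in regime p = Θ(1/n^{3/2}) E[X] tends to 0 (below the triangle threshold p ~ 1/n).


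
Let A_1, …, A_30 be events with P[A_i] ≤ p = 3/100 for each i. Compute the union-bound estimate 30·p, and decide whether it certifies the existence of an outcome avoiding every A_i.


Union bound: P[∪_{i=1}^{30} A_i] ≤ Σ_i P[A_i] ≤ 30·p = 30·(3/100) = 9/10.
Numerically: 9/10 ≈ 0.900000.
Is 9/10 < 1? YES.
Since P[∪ A_i] ≤ 9/10 < 1, the complement has P[∩ A_i^c] ≥ 1 − 9/10 = 1/10 > 0, so some outcome avoids every A_i.

30·p = 9/10 ≈ 0.900000; existence CERTIFIED by the union bound.


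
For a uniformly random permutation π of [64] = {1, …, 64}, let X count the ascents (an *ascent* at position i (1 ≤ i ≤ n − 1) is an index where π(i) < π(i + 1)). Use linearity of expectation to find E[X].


Write X = Σ X_I over i = 1, …, 63, with X_I the indicator of one ascent.
There are 63 indicators.
For each fixed i, the pair (π(i), π(i+1)) is a uniformly random ordered pair of distinct values from {1, …, 64}; by symmetry P[π(i) < π(i+1)] = 1/2.
By linearity: E[X] = 63 · (1/2) = (64 − 1) · (1/2) = 63/2 ≈ 31.5000.

E[X] = 63/2 = 31.5000.


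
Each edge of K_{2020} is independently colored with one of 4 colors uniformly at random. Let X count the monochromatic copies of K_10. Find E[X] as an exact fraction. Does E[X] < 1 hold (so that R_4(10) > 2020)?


E[X] = C(2020, 10) · 4^{1 − 45} = 304832018578739931133653656 · 4^{−44} = 304832018578739931133653656/309485009821345068724781056.
As a reduced fraction: E[X] = 38104002322342491391706707/38685626227668133590597632 ≈ 0.9849654.
Is E[X] < 1? YES.
Since E[X] < 1, there exists a 4-coloring of K_{2020} with no monochromatic K_10; hence R_4(10) > 2020.

E[X] = 38104002322342491391706707/38685626227668133590597632 ≈ 0.9849654; E[X] < 1, so R_4(10) > 2020.


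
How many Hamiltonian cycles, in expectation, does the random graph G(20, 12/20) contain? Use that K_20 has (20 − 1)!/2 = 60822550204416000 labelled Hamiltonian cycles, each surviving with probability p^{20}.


K_20 has (20 − 1)!/2 = 60822550204416000 labelled Hamiltonian cycles.
For each such Hamiltonian cycle H, let X_H = 1 if all 20 edges of H are present in G. Then P[X_H = 1] = p^{20} = (3/5)^{20} = 3486784401/95367431640625.
Summing the indicators: E[X] = Σ_H E[X_H] = 60822550204416000 · p^{20} = 60822550204416000 · 3486784401/95367431640625 = 1696600954254376560918528/762939453125.
Numerically: E[X] ≈ 2.22377e+12.

E[X] = 60822550204416000 · (3/5)^{20} = 1696600954254376560918528/762939453125 ≈ 2.22377e+12.


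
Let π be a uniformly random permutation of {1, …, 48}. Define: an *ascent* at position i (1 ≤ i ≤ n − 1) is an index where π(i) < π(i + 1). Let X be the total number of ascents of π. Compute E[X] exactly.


Write X = Σ X_I over i = 1, …, 47, with X_I the indicator of one ascent.
There are 47 indicators.
For each fixed i, the pair (π(i), π(i+1)) is a uniformly random ordered pair of distinct values from {1, …, 48}; by symmetry P[π(i) < π(i+1)] = 1/2.
By linearity: E[X] = 47 · (1/2) = (48 − 1) · (1/2) = 47/2 ≈ 23.500.

E[X] = 47/2 = 23.500.


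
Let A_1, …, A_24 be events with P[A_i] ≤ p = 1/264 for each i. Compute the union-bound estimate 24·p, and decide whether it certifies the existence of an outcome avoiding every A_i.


Union bound: P[∪_{i=1}^{24} A_i] ≤ Σ_i P[A_i] ≤ 24·p = 24·(1/264) = 1/11.
Numerically: 1/11 ≈ 0.09091.
Is 1/11 < 1? YES.
Since P[∪ A_i] ≤ 1/11 < 1, the complement has P[∩ A_i^c] ≥ 1 − 1/11 = 10/11 > 0, so some outcome avoids every A_i.

24·p = 1/11 ≈ 0.09091; existence CERTIFIED by the union bound.


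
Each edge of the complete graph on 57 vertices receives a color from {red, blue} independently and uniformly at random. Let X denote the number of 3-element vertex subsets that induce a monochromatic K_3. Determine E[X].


Let X = Σ_S X_S over the C(57, 3) = 29260 subsets S of size 3, where X_S = 1 if the K_3 on S is monochromatic.
For a fixed S, the K_3 on S has C(3, 2) = 3 edges. P[all 3 edges red] = (1/2)^3, and likewise for blue, so P[monochromatic] = 2·(1/2)^3 = 2^{1 − 3} = 1/4.
Summing: E[X] = C(57, 3) · 2^{1 − 3} = 29260 · 1/4 = 7315.
Numerically: E[X] ≈ 7315.0000.

E[X] = C(57,3)·2^(1−C(3,2)) = 7315 ≈ 7315.0000.


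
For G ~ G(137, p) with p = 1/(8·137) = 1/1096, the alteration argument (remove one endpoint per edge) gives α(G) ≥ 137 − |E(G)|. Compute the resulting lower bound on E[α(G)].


E[|E(G)|] = C(137, 2)·p = 9316 · (1/1096) = 17/2.
E[α(G)] ≥ n − E[|E(G)|] = 137 − 17/2 = 257/2.
Numerically: ≈ 128.500000.
(This is only a lower bound; the true E[α(G)] may be larger.)

E[α(G)] ≥ 257/2 ≈ 128.500000.


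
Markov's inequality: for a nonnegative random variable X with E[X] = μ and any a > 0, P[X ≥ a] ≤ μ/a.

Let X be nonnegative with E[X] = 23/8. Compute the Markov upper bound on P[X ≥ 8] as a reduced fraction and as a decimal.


μ = E[X] = 23/8, a = 8.
Markov: P[X ≥ 8] ≤ μ/a = (23/8)/8 = 23/64.
Numerically: ≈ 0.359.
(Since a = 8 > μ = 2.875, the bound 23/64 is < 1 and informative.)

P[X ≥ 8] ≤ 23/64 ≈ 0.359.
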